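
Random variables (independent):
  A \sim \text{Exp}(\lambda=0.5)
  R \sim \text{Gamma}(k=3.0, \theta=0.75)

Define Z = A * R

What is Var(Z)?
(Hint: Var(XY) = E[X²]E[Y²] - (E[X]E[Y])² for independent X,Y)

Var(XY) = E[X²]E[Y²] - (E[X]E[Y])²
E[A] = 2, Var(A) = 4
E[R] = 2.25, Var(R) = 1.6875
E[A²] = 4 + 2² = 8
E[R²] = 1.6875 + 2.25² = 6.75
Var(Z) = 8*6.75 - (2*2.25)²
= 54 - 20.25 = 33.75

33.75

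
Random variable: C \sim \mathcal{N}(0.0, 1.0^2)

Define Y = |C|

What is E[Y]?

For X ~ N(0, 1.0²), E[|X|] = sigma * sqrt(2/pi)
= 1.0 * sqrt(2/pi) = 0.79788456

0.79788456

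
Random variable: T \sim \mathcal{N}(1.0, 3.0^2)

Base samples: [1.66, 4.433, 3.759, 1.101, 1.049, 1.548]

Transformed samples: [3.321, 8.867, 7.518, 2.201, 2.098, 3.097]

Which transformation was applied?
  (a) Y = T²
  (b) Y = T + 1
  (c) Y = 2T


Checking option (c) Y = 2T:
  T = 1.66 -> Y = 3.321 ✓
  T = 4.433 -> Y = 8.867 ✓
  T = 3.759 -> Y = 7.518 ✓
All samples match this transformation.

(c) 2T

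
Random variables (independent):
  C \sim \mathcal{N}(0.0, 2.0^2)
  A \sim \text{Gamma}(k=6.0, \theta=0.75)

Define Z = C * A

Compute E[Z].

For independent RVs: E[XY] = E[X]*E[Y]
E[C] = 0
E[A] = 4.5
E[Z] = 0 * 4.5 = 0

0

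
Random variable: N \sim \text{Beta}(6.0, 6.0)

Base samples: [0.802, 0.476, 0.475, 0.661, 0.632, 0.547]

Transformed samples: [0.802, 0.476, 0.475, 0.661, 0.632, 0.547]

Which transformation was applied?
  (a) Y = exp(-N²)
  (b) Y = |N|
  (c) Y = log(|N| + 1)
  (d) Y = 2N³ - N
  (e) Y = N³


Checking option (b) Y = |N|:
  N = 0.802 -> Y = 0.802 ✓
  N = 0.476 -> Y = 0.476 ✓
  N = 0.475 -> Y = 0.475 ✓
All samples match this transformation.

(b) |N|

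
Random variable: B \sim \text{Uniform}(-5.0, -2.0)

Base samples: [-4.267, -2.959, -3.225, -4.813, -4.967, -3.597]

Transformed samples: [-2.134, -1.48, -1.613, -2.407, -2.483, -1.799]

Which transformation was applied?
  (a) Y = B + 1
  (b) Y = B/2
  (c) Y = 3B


Checking option (b) Y = B/2:
  B = -4.267 -> Y = -2.134 ✓
  B = -2.959 -> Y = -1.48 ✓
  B = -3.225 -> Y = -1.613 ✓
All samples match this transformation.

(b) B/2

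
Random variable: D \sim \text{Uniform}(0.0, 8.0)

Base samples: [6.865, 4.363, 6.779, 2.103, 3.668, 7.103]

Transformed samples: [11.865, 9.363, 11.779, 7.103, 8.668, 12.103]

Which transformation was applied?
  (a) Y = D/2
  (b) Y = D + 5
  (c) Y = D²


Checking option (b) Y = D + 5:
  D = 6.865 -> Y = 11.865 ✓
  D = 4.363 -> Y = 9.363 ✓
  D = 6.779 -> Y = 11.779 ✓
All samples match this transformation.

(b) D + 5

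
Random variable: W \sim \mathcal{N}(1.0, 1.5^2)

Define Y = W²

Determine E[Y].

Using E[X²] = Var(X) + (E[X])²:
E[W] = 1
Var(W) = 1.5^2 = 2.25
E[W²] = 2.25 + 1² = 2.25 + 1 = 3.25

3.25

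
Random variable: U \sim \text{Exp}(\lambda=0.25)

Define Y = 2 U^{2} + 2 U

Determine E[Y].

E[Y] = 2*E[U²] + 2*E[U]
E[U] = 4
E[U²] = Var(U) + (E[U])² = 16 + 16 = 32
E[Y] = 2*32 + 2*4 = 72

72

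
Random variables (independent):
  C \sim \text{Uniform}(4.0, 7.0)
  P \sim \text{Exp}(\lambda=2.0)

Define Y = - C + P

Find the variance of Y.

For independent RVs: Var(aX + bY) = a²Var(X) + b²Var(Y)
Var(C) = 0.75
Var(P) = 0.25
Var(Y) = (-1)²*0.75 + 1²*0.25
= 1*0.75 + 1*0.25 = 1

1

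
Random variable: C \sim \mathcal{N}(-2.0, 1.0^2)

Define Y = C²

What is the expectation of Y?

Using E[X²] = Var(X) + (E[X])²:
E[C] = -2
Var(C) = 1.0^2 = 1
E[C²] = 1 + (-2)² = 1 + 4 = 5

5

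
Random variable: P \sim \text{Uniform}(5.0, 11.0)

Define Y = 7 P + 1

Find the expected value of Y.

For Y = 7P + 1:
E[Y] = 7 * E[P] + 1
E[P] = (5 + 11)/2 = 8
E[Y] = 7 * 8 + 1 = 57

57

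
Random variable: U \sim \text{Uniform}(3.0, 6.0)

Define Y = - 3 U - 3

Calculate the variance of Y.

For Y = aU + b: Var(Y) = a² * Var(U)
Var(U) = (6 - 3)^2/12 = 0.75
Var(Y) = (-3)² * 0.75 = 9 * 0.75 = 6.75

6.75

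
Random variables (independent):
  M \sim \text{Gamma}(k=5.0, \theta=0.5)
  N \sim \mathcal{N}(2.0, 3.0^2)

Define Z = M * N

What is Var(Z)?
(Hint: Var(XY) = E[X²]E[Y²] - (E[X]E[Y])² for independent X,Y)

Var(XY) = E[X²]E[Y²] - (E[X]E[Y])²
E[M] = 2.5, Var(M) = 1.25
E[N] = 2, Var(N) = 9
E[M²] = 1.25 + 2.5² = 7.5
E[N²] = 9 + 2² = 13
Var(Z) = 7.5*13 - (2.5*2)²
= 97.5 - 25 = 72.5

72.5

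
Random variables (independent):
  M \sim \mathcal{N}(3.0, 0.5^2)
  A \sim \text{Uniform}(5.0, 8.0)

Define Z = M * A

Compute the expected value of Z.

For independent RVs: E[XY] = E[X]*E[Y]
E[M] = 3
E[A] = 6.5
E[Z] = 3 * 6.5 = 19.5

19.5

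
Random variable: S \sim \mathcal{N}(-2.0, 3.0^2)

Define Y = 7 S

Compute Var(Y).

For Y = aS + b: Var(Y) = a² * Var(S)
Var(S) = 3.0^2 = 9
Var(Y) = 7² * 9 = 49 * 9 = 441

441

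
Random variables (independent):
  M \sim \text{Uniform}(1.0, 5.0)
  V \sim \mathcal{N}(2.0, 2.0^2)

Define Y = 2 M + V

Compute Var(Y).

For independent RVs: Var(aX + bY) = a²Var(X) + b²Var(Y)
Var(M) = 1.3333333
Var(V) = 4
Var(Y) = 2²*1.3333333 + 1²*4
= 4*1.3333333 + 1*4 = 9.3333333

9.3333333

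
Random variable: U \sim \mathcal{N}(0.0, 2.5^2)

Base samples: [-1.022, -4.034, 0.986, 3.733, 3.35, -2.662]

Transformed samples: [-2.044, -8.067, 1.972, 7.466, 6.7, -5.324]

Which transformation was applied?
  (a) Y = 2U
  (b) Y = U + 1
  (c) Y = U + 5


Checking option (a) Y = 2U:
  U = -1.022 -> Y = -2.044 ✓
  U = -4.034 -> Y = -8.067 ✓
  U = 0.986 -> Y = 1.972 ✓
All samples match this transformation.

(a) 2U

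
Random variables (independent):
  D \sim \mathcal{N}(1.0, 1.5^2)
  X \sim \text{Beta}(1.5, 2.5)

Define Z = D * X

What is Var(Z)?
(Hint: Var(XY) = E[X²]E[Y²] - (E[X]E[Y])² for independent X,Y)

Var(XY) = E[X²]E[Y²] - (E[X]E[Y])²
E[D] = 1, Var(D) = 2.25
E[X] = 0.375, Var(X) = 0.046875
E[D²] = 2.25 + 1² = 3.25
E[X²] = 0.046875 + 0.375² = 0.1875
Var(Z) = 3.25*0.1875 - (1*0.375)²
= 0.609375 - 0.140625 = 0.46875

0.46875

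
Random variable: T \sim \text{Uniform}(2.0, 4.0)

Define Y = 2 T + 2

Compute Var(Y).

For Y = aT + b: Var(Y) = a² * Var(T)
Var(T) = (4 - 2)^2/12 = 0.33333333
Var(Y) = 2² * 0.33333333 = 4 * 0.33333333 = 1.3333333

1.3333333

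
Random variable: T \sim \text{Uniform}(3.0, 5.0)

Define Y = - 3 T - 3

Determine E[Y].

For Y = -3T - 3:
E[Y] = -3 * E[T] - 3
E[T] = (3 + 5)/2 = 4
E[Y] = -3 * 4 - 3 = -15

-15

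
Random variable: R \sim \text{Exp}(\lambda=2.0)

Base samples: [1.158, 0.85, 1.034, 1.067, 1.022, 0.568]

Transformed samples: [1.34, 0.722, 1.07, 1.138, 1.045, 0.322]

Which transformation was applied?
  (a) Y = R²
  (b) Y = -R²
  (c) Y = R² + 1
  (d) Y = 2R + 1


Checking option (a) Y = R²:
  R = 1.158 -> Y = 1.34 ✓
  R = 0.85 -> Y = 0.722 ✓
  R = 1.034 -> Y = 1.07 ✓
All samples match this transformation.

(a) R²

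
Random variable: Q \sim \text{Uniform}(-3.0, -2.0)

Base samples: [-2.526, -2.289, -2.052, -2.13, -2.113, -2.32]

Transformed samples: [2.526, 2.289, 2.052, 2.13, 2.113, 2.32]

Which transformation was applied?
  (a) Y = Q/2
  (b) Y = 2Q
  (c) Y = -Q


Checking option (c) Y = -Q:
  Q = -2.526 -> Y = 2.526 ✓
  Q = -2.289 -> Y = 2.289 ✓
  Q = -2.052 -> Y = 2.052 ✓
All samples match this transformation.

(c) -Q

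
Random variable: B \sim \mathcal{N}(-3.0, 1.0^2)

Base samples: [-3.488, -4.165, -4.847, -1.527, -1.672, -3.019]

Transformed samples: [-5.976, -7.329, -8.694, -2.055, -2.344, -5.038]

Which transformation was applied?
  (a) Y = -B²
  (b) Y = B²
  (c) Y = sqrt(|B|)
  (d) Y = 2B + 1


Checking option (d) Y = 2B + 1:
  B = -3.488 -> Y = -5.976 ✓
  B = -4.165 -> Y = -7.329 ✓
  B = -4.847 -> Y = -8.694 ✓
All samples match this transformation.

(d) 2B + 1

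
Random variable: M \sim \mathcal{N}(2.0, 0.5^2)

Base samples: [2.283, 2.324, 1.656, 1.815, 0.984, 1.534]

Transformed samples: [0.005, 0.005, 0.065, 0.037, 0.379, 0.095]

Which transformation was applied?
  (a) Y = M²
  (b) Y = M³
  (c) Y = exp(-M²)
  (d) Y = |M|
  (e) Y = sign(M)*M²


Checking option (c) Y = exp(-M²):
  M = 2.283 -> Y = 0.005 ✓
  M = 2.324 -> Y = 0.005 ✓
  M = 1.656 -> Y = 0.065 ✓
All samples match this transformation.

(c) exp(-M²)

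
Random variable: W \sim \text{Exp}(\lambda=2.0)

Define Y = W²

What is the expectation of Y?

E[W²] = Var(W) + (E[W])² = 0.25 + 0.25 = 0.5

0.5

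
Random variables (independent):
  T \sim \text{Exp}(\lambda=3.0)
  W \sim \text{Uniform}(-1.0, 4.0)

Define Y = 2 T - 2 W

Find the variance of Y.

For independent RVs: Var(aX + bY) = a²Var(X) + b²Var(Y)
Var(T) = 0.11111111
Var(W) = 2.0833333
Var(Y) = 2²*0.11111111 + (-2)²*2.0833333
= 4*0.11111111 + 4*2.0833333 = 8.7777778

8.7777778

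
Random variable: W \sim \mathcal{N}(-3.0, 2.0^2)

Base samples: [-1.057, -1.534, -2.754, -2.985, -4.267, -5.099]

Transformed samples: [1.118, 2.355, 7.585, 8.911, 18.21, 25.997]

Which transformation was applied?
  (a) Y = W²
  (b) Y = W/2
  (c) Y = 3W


Checking option (a) Y = W²:
  W = -1.057 -> Y = 1.118 ✓
  W = -1.534 -> Y = 2.355 ✓
  W = -2.754 -> Y = 7.585 ✓
All samples match this transformation.

(a) W²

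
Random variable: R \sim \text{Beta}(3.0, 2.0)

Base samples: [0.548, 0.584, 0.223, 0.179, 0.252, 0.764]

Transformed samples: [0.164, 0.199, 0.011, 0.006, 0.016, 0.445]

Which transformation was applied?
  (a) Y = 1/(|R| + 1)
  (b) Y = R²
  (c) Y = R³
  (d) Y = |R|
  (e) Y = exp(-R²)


Checking option (c) Y = R³:
  R = 0.548 -> Y = 0.164 ✓
  R = 0.584 -> Y = 0.199 ✓
  R = 0.223 -> Y = 0.011 ✓
All samples match this transformation.

(c) R³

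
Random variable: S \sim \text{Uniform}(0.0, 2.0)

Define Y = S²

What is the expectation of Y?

Using E[X²] = Var(X) + (E[X])²:
E[S] = 1
Var(S) = (2 - 0)^2/12 = 0.33333333
E[S²] = 0.33333333 + 1² = 0.33333333 + 1 = 1.3333333

1.3333333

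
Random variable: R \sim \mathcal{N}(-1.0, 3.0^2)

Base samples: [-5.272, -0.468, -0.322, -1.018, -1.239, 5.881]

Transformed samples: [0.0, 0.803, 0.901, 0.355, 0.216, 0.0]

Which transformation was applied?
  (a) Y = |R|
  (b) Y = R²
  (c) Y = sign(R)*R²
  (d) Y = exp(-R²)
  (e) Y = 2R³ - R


Checking option (d) Y = exp(-R²):
  R = -5.272 -> Y = 0.0 ✓
  R = -0.468 -> Y = 0.803 ✓
  R = -0.322 -> Y = 0.901 ✓
All samples match this transformation.

(d) exp(-R²)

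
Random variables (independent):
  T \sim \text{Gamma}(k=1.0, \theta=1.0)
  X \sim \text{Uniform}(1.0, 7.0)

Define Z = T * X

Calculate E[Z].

For independent RVs: E[XY] = E[X]*E[Y]
E[T] = 1
E[X] = 4
E[Z] = 1 * 4 = 4

4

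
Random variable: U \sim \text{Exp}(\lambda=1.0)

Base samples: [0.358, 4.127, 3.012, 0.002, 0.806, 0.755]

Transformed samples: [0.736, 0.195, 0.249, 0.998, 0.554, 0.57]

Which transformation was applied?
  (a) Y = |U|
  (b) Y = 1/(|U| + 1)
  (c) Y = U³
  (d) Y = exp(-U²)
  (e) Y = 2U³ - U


Checking option (b) Y = 1/(|U| + 1):
  U = 0.358 -> Y = 0.736 ✓
  U = 4.127 -> Y = 0.195 ✓
  U = 3.012 -> Y = 0.249 ✓
All samples match this transformation.

(b) 1/(|U| + 1)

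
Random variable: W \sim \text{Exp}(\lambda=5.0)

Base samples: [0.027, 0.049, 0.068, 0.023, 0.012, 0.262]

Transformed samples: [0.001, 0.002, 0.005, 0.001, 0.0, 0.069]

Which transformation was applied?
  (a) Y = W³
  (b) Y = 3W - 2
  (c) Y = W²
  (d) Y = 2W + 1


Checking option (c) Y = W²:
  W = 0.027 -> Y = 0.001 ✓
  W = 0.049 -> Y = 0.002 ✓
  W = 0.068 -> Y = 0.005 ✓
All samples match this transformation.

(c) W²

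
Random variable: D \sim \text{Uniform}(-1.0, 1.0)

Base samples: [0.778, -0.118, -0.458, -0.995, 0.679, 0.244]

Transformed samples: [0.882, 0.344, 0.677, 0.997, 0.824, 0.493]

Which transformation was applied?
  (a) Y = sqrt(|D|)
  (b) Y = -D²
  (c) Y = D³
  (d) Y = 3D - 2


Checking option (a) Y = sqrt(|D|):
  D = 0.778 -> Y = 0.882 ✓
  D = -0.118 -> Y = 0.344 ✓
  D = -0.458 -> Y = 0.677 ✓
All samples match this transformation.

(a) sqrt(|D|)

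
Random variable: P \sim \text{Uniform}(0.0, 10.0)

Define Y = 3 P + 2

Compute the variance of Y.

For Y = aP + b: Var(Y) = a² * Var(P)
Var(P) = (10 - 0)^2/12 = 8.3333333
Var(Y) = 3² * 8.3333333 = 9 * 8.3333333 = 75

75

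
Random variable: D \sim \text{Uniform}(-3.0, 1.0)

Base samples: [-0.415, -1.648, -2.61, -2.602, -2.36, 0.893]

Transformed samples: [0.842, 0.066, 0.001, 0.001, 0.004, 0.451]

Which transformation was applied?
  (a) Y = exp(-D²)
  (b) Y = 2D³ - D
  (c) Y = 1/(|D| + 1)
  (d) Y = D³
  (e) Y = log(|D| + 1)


Checking option (a) Y = exp(-D²):
  D = -0.415 -> Y = 0.842 ✓
  D = -1.648 -> Y = 0.066 ✓
  D = -2.61 -> Y = 0.001 ✓
All samples match this transformation.

(a) exp(-D²)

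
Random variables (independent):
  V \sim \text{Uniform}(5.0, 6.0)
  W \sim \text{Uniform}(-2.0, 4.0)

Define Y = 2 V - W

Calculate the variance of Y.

For independent RVs: Var(aX + bY) = a²Var(X) + b²Var(Y)
Var(V) = 0.083333333
Var(W) = 3
Var(Y) = 2²*0.083333333 + (-1)²*3
= 4*0.083333333 + 1*3 = 3.3333333

3.3333333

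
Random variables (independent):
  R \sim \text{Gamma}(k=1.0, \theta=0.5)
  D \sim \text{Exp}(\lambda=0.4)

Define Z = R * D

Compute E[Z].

For independent RVs: E[XY] = E[X]*E[Y]
E[R] = 0.5
E[D] = 2.5
E[Z] = 0.5 * 2.5 = 1.25

1.25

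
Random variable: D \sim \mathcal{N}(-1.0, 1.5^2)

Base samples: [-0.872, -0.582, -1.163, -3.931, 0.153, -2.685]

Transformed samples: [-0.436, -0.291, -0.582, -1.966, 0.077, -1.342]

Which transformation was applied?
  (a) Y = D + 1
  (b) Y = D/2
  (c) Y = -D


Checking option (b) Y = D/2:
  D = -0.872 -> Y = -0.436 ✓
  D = -0.582 -> Y = -0.291 ✓
  D = -1.163 -> Y = -0.582 ✓
All samples match this transformation.

(b) D/2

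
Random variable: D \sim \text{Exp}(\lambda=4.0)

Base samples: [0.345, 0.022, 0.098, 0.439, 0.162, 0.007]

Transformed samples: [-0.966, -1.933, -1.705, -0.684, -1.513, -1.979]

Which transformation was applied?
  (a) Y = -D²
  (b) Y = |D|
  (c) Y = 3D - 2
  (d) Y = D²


Checking option (c) Y = 3D - 2:
  D = 0.345 -> Y = -0.966 ✓
  D = 0.022 -> Y = -1.933 ✓
  D = 0.098 -> Y = -1.705 ✓
All samples match this transformation.

(c) 3D - 2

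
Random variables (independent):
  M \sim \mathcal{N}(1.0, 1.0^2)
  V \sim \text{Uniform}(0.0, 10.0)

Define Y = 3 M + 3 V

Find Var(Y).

For independent RVs: Var(aX + bY) = a²Var(X) + b²Var(Y)
Var(M) = 1
Var(V) = 8.3333333
Var(Y) = 3²*1 + 3²*8.3333333
= 9*1 + 9*8.3333333 = 84

84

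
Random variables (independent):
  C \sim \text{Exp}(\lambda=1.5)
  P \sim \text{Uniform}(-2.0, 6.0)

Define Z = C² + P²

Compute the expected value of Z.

E[Z] = E[C²] + E[P²]
E[C²] = Var(C) + E[C]² = 0.44444444 + 0.44444444 = 0.88888889
E[P²] = Var(P) + E[P]² = 5.3333333 + 4 = 9.3333333
E[Z] = 0.88888889 + 9.3333333 = 10.222222

10.222222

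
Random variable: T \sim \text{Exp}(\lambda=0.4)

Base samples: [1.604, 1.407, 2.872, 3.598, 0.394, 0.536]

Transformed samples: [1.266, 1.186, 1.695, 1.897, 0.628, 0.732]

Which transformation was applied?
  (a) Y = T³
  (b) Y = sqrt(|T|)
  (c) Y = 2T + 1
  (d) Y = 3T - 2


Checking option (b) Y = sqrt(|T|):
  T = 1.604 -> Y = 1.266 ✓
  T = 1.407 -> Y = 1.186 ✓
  T = 2.872 -> Y = 1.695 ✓
All samples match this transformation.

(b) sqrt(|T|)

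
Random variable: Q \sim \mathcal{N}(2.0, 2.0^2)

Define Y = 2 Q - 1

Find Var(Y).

For Y = aQ + b: Var(Y) = a² * Var(Q)
Var(Q) = 2.0^2 = 4
Var(Y) = 2² * 4 = 4 * 4 = 16

16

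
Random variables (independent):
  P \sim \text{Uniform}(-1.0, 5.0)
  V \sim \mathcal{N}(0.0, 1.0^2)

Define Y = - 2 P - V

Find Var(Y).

For independent RVs: Var(aX + bY) = a²Var(X) + b²Var(Y)
Var(P) = 3
Var(V) = 1
Var(Y) = (-2)²*3 + (-1)²*1
= 4*3 + 1*1 = 13

13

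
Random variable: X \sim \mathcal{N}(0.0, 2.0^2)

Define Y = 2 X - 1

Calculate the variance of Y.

For Y = aX + b: Var(Y) = a² * Var(X)
Var(X) = 2.0^2 = 4
Var(Y) = 2² * 4 = 4 * 4 = 16

16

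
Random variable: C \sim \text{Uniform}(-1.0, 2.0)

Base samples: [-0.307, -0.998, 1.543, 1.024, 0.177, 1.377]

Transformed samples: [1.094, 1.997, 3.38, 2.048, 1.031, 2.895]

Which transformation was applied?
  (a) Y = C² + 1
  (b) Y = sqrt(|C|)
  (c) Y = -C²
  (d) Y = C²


Checking option (a) Y = C² + 1:
  C = -0.307 -> Y = 1.094 ✓
  C = -0.998 -> Y = 1.997 ✓
  C = 1.543 -> Y = 3.38 ✓
All samples match this transformation.

(a) C² + 1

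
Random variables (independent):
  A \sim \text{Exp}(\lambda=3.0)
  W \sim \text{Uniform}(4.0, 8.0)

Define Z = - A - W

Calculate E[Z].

E[Z] = -1*E[A] - 1*E[W]
E[A] = 0.33333333
E[W] = 6
E[Z] = -1*0.33333333 - 1*6 = -6.3333333

-6.3333333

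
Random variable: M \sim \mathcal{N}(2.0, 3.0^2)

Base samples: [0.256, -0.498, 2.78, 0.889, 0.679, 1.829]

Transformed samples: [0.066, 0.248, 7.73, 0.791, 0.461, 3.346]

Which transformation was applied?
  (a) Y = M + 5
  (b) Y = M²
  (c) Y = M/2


Checking option (b) Y = M²:
  M = 0.256 -> Y = 0.066 ✓
  M = -0.498 -> Y = 0.248 ✓
  M = 2.78 -> Y = 7.73 ✓
All samples match this transformation.

(b) M²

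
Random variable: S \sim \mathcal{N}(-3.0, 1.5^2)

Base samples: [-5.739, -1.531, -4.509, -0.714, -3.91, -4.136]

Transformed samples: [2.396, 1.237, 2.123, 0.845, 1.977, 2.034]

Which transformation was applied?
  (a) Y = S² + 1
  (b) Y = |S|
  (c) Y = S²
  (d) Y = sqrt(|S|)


Checking option (d) Y = sqrt(|S|):
  S = -5.739 -> Y = 2.396 ✓
  S = -1.531 -> Y = 1.237 ✓
  S = -4.509 -> Y = 2.123 ✓
All samples match this transformation.

(d) sqrt(|S|)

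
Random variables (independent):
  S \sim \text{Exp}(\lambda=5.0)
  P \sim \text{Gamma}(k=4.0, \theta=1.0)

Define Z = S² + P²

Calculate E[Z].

E[Z] = E[S²] + E[P²]
E[S²] = Var(S) + E[S]² = 0.04 + 0.04 = 0.08
E[P²] = Var(P) + E[P]² = 4 + 16 = 20
E[Z] = 0.08 + 20 = 20.08

20.08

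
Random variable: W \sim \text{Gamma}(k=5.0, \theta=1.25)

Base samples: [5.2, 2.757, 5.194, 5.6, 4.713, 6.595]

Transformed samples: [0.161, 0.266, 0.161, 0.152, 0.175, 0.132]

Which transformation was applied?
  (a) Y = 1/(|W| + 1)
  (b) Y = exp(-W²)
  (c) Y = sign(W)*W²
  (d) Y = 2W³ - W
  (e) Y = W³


Checking option (a) Y = 1/(|W| + 1):
  W = 5.2 -> Y = 0.161 ✓
  W = 2.757 -> Y = 0.266 ✓
  W = 5.194 -> Y = 0.161 ✓
All samples match this transformation.

(a) 1/(|W| + 1)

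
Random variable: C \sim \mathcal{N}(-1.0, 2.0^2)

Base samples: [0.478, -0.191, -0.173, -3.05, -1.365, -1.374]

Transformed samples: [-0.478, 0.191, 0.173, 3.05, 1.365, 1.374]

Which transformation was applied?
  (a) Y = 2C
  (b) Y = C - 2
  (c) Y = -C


Checking option (c) Y = -C:
  C = 0.478 -> Y = -0.478 ✓
  C = -0.191 -> Y = 0.191 ✓
  C = -0.173 -> Y = 0.173 ✓
All samples match this transformation.

(c) -C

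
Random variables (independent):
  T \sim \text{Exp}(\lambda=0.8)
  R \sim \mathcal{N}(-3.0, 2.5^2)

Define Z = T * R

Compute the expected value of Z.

For independent RVs: E[XY] = E[X]*E[Y]
E[T] = 1.25
E[R] = -3
E[Z] = 1.25 * (-3) = -3.75

-3.75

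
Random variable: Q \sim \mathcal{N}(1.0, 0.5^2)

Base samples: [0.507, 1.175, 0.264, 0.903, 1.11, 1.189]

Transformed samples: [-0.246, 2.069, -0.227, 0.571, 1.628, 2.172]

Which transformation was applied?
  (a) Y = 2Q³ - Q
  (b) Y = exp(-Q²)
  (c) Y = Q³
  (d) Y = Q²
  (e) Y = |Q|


Checking option (a) Y = 2Q³ - Q:
  Q = 0.507 -> Y = -0.246 ✓
  Q = 1.175 -> Y = 2.069 ✓
  Q = 0.264 -> Y = -0.227 ✓
All samples match this transformation.

(a) 2Q³ - Q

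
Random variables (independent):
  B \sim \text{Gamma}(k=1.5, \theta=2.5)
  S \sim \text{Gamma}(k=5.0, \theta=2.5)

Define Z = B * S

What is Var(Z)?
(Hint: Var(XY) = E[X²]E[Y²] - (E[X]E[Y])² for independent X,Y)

Var(XY) = E[X²]E[Y²] - (E[X]E[Y])²
E[B] = 3.75, Var(B) = 9.375
E[S] = 12.5, Var(S) = 31.25
E[B²] = 9.375 + 3.75² = 23.4375
E[S²] = 31.25 + 12.5² = 187.5
Var(Z) = 23.4375*187.5 - (3.75*12.5)²
= 4394.5312 - 2197.2656 = 2197.2656

2197.2656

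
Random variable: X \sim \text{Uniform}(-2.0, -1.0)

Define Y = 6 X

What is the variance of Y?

For Y = aX + b: Var(Y) = a² * Var(X)
Var(X) = (-1 + 2)^2/12 = 0.083333333
Var(Y) = 6² * 0.083333333 = 36 * 0.083333333 = 3

3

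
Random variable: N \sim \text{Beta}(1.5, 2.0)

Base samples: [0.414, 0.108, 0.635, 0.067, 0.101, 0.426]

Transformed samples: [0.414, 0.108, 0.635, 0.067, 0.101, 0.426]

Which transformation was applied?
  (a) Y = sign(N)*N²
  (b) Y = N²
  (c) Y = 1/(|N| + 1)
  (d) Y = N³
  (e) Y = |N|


Checking option (e) Y = |N|:
  N = 0.414 -> Y = 0.414 ✓
  N = 0.108 -> Y = 0.108 ✓
  N = 0.635 -> Y = 0.635 ✓
All samples match this transformation.

(e) |N|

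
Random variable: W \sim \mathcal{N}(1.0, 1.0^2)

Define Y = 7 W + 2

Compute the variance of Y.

For Y = aW + b: Var(Y) = a² * Var(W)
Var(W) = 1.0^2 = 1
Var(Y) = 7² * 1 = 49 * 1 = 49

49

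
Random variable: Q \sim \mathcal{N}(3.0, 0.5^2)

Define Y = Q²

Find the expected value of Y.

Using E[X²] = Var(X) + (E[X])²:
E[Q] = 3
Var(Q) = 0.5^2 = 0.25
E[Q²] = 0.25 + 3² = 0.25 + 9 = 9.25

9.25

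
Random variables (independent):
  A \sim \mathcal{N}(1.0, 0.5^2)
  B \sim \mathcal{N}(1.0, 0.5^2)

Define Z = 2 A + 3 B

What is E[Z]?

E[Z] = 2*E[A] + 3*E[B]
E[A] = 1
E[B] = 1
E[Z] = 2*1 + 3*1 = 5

5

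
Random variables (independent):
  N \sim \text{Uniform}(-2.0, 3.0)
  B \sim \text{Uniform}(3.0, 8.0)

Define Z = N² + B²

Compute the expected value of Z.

E[Z] = E[N²] + E[B²]
E[N²] = Var(N) + E[N]² = 2.0833333 + 0.25 = 2.3333333
E[B²] = Var(B) + E[B]² = 2.0833333 + 30.25 = 32.333333
E[Z] = 2.3333333 + 32.333333 = 34.666667

34.666667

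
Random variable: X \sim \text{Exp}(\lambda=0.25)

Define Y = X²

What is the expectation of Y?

Using E[X²] = Var(X) + (E[X])²:
E[X] = 4
Var(X) = 1/0.25^2 = 16
E[X²] = 16 + 4² = 16 + 16 = 32

32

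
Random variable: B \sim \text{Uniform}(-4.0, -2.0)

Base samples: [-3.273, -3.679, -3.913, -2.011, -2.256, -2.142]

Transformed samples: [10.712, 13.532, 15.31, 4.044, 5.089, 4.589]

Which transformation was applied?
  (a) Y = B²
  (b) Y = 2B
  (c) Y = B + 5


Checking option (a) Y = B²:
  B = -3.273 -> Y = 10.712 ✓
  B = -3.679 -> Y = 13.532 ✓
  B = -3.913 -> Y = 15.31 ✓
All samples match this transformation.

(a) B²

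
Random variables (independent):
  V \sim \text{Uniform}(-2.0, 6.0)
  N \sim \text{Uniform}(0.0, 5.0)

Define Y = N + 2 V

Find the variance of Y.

For independent RVs: Var(aX + bY) = a²Var(X) + b²Var(Y)
Var(V) = 5.3333333
Var(N) = 2.0833333
Var(Y) = 2²*5.3333333 + 1²*2.0833333
= 4*5.3333333 + 1*2.0833333 = 23.416667

23.416667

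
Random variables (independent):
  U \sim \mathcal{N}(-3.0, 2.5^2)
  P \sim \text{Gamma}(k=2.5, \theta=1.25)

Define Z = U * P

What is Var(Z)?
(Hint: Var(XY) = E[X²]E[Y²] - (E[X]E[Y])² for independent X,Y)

Var(XY) = E[X²]E[Y²] - (E[X]E[Y])²
E[U] = -3, Var(U) = 6.25
E[P] = 3.125, Var(P) = 3.90625
E[U²] = 6.25 + (-3)² = 15.25
E[P²] = 3.90625 + 3.125² = 13.671875
Var(Z) = 15.25*13.671875 - (-3*3.125)²
= 208.49609 - 87.890625 = 120.60547

120.60547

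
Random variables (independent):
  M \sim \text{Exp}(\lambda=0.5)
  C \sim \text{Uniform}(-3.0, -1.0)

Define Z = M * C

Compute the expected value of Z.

For independent RVs: E[XY] = E[X]*E[Y]
E[M] = 2
E[C] = -2
E[Z] = 2 * (-2) = -4

-4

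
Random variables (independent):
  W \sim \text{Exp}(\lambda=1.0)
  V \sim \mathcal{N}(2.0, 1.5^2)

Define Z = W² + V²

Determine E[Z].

E[Z] = E[W²] + E[V²]
E[W²] = Var(W) + E[W]² = 1 + 1 = 2
E[V²] = Var(V) + E[V]² = 2.25 + 4 = 6.25
E[Z] = 2 + 6.25 = 8.25

8.25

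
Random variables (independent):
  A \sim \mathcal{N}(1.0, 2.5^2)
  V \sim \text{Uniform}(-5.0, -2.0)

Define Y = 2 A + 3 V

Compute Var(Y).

For independent RVs: Var(aX + bY) = a²Var(X) + b²Var(Y)
Var(A) = 6.25
Var(V) = 0.75
Var(Y) = 2²*6.25 + 3²*0.75
= 4*6.25 + 9*0.75 = 31.75

31.75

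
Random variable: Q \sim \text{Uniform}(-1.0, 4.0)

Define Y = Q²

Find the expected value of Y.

Using E[X²] = Var(X) + (E[X])²:
E[Q] = 1.5
Var(Q) = (4 + 1)^2/12 = 2.0833333
E[Q²] = 2.0833333 + 1.5² = 2.0833333 + 2.25 = 4.3333333

4.3333333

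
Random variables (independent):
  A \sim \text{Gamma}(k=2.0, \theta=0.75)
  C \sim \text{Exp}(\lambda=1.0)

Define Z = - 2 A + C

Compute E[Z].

E[Z] = -2*E[A] + 1*E[C]
E[A] = 1.5
E[C] = 1
E[Z] = -2*1.5 + 1*1 = -2

-2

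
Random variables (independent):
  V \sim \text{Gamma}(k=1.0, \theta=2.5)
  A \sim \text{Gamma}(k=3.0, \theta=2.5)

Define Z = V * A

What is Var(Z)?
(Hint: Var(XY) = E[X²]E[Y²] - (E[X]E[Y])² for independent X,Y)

Var(XY) = E[X²]E[Y²] - (E[X]E[Y])²
E[V] = 2.5, Var(V) = 6.25
E[A] = 7.5, Var(A) = 18.75
E[V²] = 6.25 + 2.5² = 12.5
E[A²] = 18.75 + 7.5² = 75
Var(Z) = 12.5*75 - (2.5*7.5)²
= 937.5 - 351.5625 = 585.9375

585.9375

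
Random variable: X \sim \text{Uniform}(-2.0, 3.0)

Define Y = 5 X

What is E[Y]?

For Y = 5X:
E[Y] = 5 * E[X]
E[X] = (-2 + 3)/2 = 0.5
E[Y] = 5 * 0.5 = 2.5

2.5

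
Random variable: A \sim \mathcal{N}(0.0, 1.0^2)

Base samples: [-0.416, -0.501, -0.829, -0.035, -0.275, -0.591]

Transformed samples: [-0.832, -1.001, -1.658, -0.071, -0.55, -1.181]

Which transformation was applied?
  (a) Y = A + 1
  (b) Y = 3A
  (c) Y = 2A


Checking option (c) Y = 2A:
  A = -0.416 -> Y = -0.832 ✓
  A = -0.501 -> Y = -1.001 ✓
  A = -0.829 -> Y = -1.658 ✓
All samples match this transformation.

(c) 2A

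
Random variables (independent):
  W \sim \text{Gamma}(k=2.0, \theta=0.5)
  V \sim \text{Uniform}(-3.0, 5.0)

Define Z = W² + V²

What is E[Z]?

E[Z] = E[W²] + E[V²]
E[W²] = Var(W) + E[W]² = 0.5 + 1 = 1.5
E[V²] = Var(V) + E[V]² = 5.3333333 + 1 = 6.3333333
E[Z] = 1.5 + 6.3333333 = 7.8333333

7.8333333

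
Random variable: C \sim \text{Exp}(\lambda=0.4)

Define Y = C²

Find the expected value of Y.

Using E[X²] = Var(X) + (E[X])²:
E[C] = 2.5
Var(C) = 1/0.4^2 = 6.25
E[C²] = 6.25 + 2.5² = 6.25 + 6.25 = 12.5

12.5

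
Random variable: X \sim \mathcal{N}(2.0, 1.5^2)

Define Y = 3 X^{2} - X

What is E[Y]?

E[Y] = 3*E[X²] - 1*E[X]
E[X] = 2
E[X²] = Var(X) + (E[X])² = 2.25 + 4 = 6.25
E[Y] = 3*6.25 - 1*2 = 16.75

16.75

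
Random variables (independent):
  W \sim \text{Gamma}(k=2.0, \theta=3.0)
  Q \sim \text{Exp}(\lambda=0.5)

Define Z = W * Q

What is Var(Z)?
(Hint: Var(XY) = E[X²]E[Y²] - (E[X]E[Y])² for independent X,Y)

Var(XY) = E[X²]E[Y²] - (E[X]E[Y])²
E[W] = 6, Var(W) = 18
E[Q] = 2, Var(Q) = 4
E[W²] = 18 + 6² = 54
E[Q²] = 4 + 2² = 8
Var(Z) = 54*8 - (6*2)²
= 432 - 144 = 288

288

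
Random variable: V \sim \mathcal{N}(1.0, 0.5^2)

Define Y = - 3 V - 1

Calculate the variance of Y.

For Y = aV + b: Var(Y) = a² * Var(V)
Var(V) = 0.5^2 = 0.25
Var(Y) = (-3)² * 0.25 = 9 * 0.25 = 2.25

2.25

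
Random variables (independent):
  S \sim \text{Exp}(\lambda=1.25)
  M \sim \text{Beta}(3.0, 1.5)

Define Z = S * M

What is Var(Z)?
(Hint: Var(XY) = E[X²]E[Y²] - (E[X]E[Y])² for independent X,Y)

Var(XY) = E[X²]E[Y²] - (E[X]E[Y])²
E[S] = 0.8, Var(S) = 0.64
E[M] = 0.66666667, Var(M) = 0.04040404
E[S²] = 0.64 + 0.8² = 1.28
E[M²] = 0.04040404 + 0.66666667² = 0.48484848
Var(Z) = 1.28*0.48484848 - (0.8*0.66666667)²
= 0.62060606 - 0.28444444 = 0.33616162

0.33616162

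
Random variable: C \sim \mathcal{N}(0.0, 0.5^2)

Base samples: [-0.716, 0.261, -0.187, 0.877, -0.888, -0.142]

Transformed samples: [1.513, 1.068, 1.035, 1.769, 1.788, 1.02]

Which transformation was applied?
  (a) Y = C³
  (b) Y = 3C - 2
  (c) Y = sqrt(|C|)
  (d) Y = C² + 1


Checking option (d) Y = C² + 1:
  C = -0.716 -> Y = 1.513 ✓
  C = 0.261 -> Y = 1.068 ✓
  C = -0.187 -> Y = 1.035 ✓
All samples match this transformation.

(d) C² + 1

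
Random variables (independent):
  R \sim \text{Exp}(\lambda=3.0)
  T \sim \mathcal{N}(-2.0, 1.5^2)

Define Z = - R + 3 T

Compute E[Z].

E[Z] = -1*E[R] + 3*E[T]
E[R] = 0.33333333
E[T] = -2
E[Z] = -1*0.33333333 + 3*(-2) = -6.3333333

-6.3333333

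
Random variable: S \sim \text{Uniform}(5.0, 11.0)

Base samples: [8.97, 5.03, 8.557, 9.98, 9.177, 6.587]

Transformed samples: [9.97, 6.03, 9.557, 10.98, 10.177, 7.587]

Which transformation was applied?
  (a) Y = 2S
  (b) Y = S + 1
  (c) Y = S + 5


Checking option (b) Y = S + 1:
  S = 8.97 -> Y = 9.97 ✓
  S = 5.03 -> Y = 6.03 ✓
  S = 8.557 -> Y = 9.557 ✓
All samples match this transformation.

(b) S + 1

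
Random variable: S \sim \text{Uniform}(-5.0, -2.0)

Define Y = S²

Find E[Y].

E[S²] = Var(S) + (E[S])² = 0.75 + 12.25 = 13

13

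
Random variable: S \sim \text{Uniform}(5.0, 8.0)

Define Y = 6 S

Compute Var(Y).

For Y = aS + b: Var(Y) = a² * Var(S)
Var(S) = (8 - 5)^2/12 = 0.75
Var(Y) = 6² * 0.75 = 36 * 0.75 = 27

27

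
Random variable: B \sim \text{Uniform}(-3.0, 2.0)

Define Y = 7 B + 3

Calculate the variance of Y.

For Y = aB + b: Var(Y) = a² * Var(B)
Var(B) = (2 + 3)^2/12 = 2.0833333
Var(Y) = 7² * 2.0833333 = 49 * 2.0833333 = 102.08333

102.08333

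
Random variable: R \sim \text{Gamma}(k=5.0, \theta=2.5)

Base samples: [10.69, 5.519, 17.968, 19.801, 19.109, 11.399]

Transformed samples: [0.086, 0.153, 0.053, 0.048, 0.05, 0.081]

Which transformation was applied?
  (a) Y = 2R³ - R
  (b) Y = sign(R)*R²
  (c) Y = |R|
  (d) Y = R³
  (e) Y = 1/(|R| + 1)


Checking option (e) Y = 1/(|R| + 1):
  R = 10.69 -> Y = 0.086 ✓
  R = 5.519 -> Y = 0.153 ✓
  R = 17.968 -> Y = 0.053 ✓
All samples match this transformation.

(e) 1/(|R| + 1)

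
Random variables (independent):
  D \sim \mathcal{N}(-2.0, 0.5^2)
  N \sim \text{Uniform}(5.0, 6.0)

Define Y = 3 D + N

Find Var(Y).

For independent RVs: Var(aX + bY) = a²Var(X) + b²Var(Y)
Var(D) = 0.25
Var(N) = 0.083333333
Var(Y) = 3²*0.25 + 1²*0.083333333
= 9*0.25 + 1*0.083333333 = 2.3333333

2.3333333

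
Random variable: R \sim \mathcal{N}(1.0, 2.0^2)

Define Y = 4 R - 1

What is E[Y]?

For Y = 4R - 1:
E[Y] = 4 * E[R] - 1
E[R] = 1.0 = 1
E[Y] = 4 * 1 - 1 = 3

3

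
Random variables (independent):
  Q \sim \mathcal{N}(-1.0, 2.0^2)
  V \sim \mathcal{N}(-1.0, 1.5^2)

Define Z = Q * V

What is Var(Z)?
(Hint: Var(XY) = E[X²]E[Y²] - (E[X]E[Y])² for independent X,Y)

Var(XY) = E[X²]E[Y²] - (E[X]E[Y])²
E[Q] = -1, Var(Q) = 4
E[V] = -1, Var(V) = 2.25
E[Q²] = 4 + (-1)² = 5
E[V²] = 2.25 + (-1)² = 3.25
Var(Z) = 5*3.25 - (-1*(-1))²
= 16.25 - 1 = 15.25

15.25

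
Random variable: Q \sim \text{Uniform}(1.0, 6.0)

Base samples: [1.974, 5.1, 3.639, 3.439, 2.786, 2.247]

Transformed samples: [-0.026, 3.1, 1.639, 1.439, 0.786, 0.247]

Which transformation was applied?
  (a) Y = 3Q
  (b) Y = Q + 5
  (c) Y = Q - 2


Checking option (c) Y = Q - 2:
  Q = 1.974 -> Y = -0.026 ✓
  Q = 5.1 -> Y = 3.1 ✓
  Q = 3.639 -> Y = 1.639 ✓
All samples match this transformation.

(c) Q - 2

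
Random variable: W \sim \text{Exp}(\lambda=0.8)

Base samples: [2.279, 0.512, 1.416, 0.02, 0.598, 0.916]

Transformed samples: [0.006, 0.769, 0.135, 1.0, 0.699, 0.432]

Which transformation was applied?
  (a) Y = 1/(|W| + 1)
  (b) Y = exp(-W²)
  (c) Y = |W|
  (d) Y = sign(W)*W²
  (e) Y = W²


Checking option (b) Y = exp(-W²):
  W = 2.279 -> Y = 0.006 ✓
  W = 0.512 -> Y = 0.769 ✓
  W = 1.416 -> Y = 0.135 ✓
All samples match this transformation.

(b) exp(-W²)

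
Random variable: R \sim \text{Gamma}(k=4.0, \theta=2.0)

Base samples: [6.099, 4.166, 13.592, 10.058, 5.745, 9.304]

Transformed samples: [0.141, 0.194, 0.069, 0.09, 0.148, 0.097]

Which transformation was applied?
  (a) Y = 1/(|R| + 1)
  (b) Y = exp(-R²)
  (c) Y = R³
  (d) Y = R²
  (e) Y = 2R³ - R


Checking option (a) Y = 1/(|R| + 1):
  R = 6.099 -> Y = 0.141 ✓
  R = 4.166 -> Y = 0.194 ✓
  R = 13.592 -> Y = 0.069 ✓
All samples match this transformation.

(a) 1/(|R| + 1)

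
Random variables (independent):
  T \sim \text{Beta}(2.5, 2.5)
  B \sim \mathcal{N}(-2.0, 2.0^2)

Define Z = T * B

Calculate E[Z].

For independent RVs: E[XY] = E[X]*E[Y]
E[T] = 0.5
E[B] = -2
E[Z] = 0.5 * (-2) = -1

-1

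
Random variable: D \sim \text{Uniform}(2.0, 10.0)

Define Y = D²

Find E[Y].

Using E[X²] = Var(X) + (E[X])²:
E[D] = 6
Var(D) = (10 - 2)^2/12 = 5.3333333
E[D²] = 5.3333333 + 6² = 5.3333333 + 36 = 41.333333

41.333333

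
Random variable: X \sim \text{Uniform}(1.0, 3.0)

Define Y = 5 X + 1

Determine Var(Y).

For Y = aX + b: Var(Y) = a² * Var(X)
Var(X) = (3 - 1)^2/12 = 0.33333333
Var(Y) = 5² * 0.33333333 = 25 * 0.33333333 = 8.3333333

8.3333333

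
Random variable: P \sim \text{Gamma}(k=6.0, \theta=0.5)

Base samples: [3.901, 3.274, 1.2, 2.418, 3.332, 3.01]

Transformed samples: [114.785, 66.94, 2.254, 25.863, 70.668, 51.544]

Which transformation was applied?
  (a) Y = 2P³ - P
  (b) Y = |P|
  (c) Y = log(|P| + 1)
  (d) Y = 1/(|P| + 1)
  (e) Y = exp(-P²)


Checking option (a) Y = 2P³ - P:
  P = 3.901 -> Y = 114.785 ✓
  P = 3.274 -> Y = 66.94 ✓
  P = 1.2 -> Y = 2.254 ✓
All samples match this transformation.

(a) 2P³ - P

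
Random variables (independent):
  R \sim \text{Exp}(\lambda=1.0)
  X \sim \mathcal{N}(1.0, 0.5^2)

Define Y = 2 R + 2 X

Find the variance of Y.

For independent RVs: Var(aX + bY) = a²Var(X) + b²Var(Y)
Var(R) = 1
Var(X) = 0.25
Var(Y) = 2²*1 + 2²*0.25
= 4*1 + 4*0.25 = 5

5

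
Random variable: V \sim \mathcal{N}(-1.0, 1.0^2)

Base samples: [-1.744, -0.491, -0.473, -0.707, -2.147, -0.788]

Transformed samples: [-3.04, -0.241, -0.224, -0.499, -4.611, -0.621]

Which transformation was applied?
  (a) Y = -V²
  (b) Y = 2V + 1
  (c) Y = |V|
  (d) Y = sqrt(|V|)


Checking option (a) Y = -V²:
  V = -1.744 -> Y = -3.04 ✓
  V = -0.491 -> Y = -0.241 ✓
  V = -0.473 -> Y = -0.224 ✓
All samples match this transformation.

(a) -V²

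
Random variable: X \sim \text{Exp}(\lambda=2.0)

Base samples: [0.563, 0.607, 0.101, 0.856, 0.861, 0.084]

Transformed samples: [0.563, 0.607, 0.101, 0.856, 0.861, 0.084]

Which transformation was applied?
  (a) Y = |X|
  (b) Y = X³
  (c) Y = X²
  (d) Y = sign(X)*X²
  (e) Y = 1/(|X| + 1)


Checking option (a) Y = |X|:
  X = 0.563 -> Y = 0.563 ✓
  X = 0.607 -> Y = 0.607 ✓
  X = 0.101 -> Y = 0.101 ✓
All samples match this transformation.

(a) |X|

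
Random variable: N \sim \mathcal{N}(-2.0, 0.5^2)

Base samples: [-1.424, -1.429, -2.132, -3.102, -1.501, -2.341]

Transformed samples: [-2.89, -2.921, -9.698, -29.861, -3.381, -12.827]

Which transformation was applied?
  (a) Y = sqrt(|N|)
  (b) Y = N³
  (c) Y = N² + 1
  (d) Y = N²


Checking option (b) Y = N³:
  N = -1.424 -> Y = -2.89 ✓
  N = -1.429 -> Y = -2.921 ✓
  N = -2.132 -> Y = -9.698 ✓
All samples match this transformation.

(b) N³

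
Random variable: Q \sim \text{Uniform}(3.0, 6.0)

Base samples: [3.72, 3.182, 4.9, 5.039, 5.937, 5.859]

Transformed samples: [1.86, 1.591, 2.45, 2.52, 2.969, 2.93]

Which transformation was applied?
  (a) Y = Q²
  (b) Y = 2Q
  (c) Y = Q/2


Checking option (c) Y = Q/2:
  Q = 3.72 -> Y = 1.86 ✓
  Q = 3.182 -> Y = 1.591 ✓
  Q = 4.9 -> Y = 2.45 ✓
All samples match this transformation.

(c) Q/2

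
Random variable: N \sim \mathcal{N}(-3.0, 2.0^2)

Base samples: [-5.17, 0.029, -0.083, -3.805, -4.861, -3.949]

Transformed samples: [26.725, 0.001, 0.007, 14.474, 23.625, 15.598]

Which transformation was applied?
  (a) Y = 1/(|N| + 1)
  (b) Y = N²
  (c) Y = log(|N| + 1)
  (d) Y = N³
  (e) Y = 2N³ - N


Checking option (b) Y = N²:
  N = -5.17 -> Y = 26.725 ✓
  N = 0.029 -> Y = 0.001 ✓
  N = -0.083 -> Y = 0.007 ✓
All samples match this transformation.

(b) N²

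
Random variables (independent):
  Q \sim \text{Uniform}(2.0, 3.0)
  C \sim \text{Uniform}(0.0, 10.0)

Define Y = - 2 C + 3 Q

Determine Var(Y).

For independent RVs: Var(aX + bY) = a²Var(X) + b²Var(Y)
Var(Q) = 0.083333333
Var(C) = 8.3333333
Var(Y) = 3²*0.083333333 + (-2)²*8.3333333
= 9*0.083333333 + 4*8.3333333 = 34.083333

34.083333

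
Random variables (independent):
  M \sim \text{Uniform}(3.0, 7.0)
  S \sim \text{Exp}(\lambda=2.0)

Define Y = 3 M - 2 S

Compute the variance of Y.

For independent RVs: Var(aX + bY) = a²Var(X) + b²Var(Y)
Var(M) = 1.3333333
Var(S) = 0.25
Var(Y) = 3²*1.3333333 + (-2)²*0.25
= 9*1.3333333 + 4*0.25 = 13

13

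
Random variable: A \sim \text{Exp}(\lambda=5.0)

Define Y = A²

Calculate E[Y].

Using E[X²] = Var(X) + (E[X])²:
E[A] = 0.2
Var(A) = 1/5.0^2 = 0.04
E[A²] = 0.04 + 0.2² = 0.04 + 0.04 = 0.08

0.08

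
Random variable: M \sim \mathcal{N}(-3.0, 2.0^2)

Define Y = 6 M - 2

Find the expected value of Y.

For Y = 6M - 2:
E[Y] = 6 * E[M] - 2
E[M] = -3.0 = -3
E[Y] = 6 * (-3) - 2 = -20

-20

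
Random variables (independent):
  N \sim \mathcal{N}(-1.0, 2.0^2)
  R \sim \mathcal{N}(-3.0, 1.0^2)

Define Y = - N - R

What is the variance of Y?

For independent RVs: Var(aX + bY) = a²Var(X) + b²Var(Y)
Var(N) = 4
Var(R) = 1
Var(Y) = (-1)²*4 + (-1)²*1
= 1*4 + 1*1 = 5

5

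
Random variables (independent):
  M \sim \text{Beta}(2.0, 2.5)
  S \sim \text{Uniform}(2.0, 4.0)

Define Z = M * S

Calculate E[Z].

For independent RVs: E[XY] = E[X]*E[Y]
E[M] = 0.44444444
E[S] = 3
E[Z] = 0.44444444 * 3 = 1.3333333

1.3333333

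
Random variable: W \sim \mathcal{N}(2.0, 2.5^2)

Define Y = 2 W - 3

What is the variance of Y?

For Y = aW + b: Var(Y) = a² * Var(W)
Var(W) = 2.5^2 = 6.25
Var(Y) = 2² * 6.25 = 4 * 6.25 = 25

25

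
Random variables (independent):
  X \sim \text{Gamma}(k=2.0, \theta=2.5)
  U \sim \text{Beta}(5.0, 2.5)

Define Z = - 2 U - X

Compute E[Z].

E[Z] = -1*E[X] - 2*E[U]
E[X] = 5
E[U] = 0.66666667
E[Z] = -1*5 - 2*0.66666667 = -6.3333333

-6.3333333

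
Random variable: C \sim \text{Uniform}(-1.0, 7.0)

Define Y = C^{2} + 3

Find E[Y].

E[Y] = 1*E[C²] + 3
E[C] = 3
E[C²] = Var(C) + (E[C])² = 5.3333333 + 9 = 14.333333
E[Y] = 1*14.333333 + 3 = 17.333333

17.333333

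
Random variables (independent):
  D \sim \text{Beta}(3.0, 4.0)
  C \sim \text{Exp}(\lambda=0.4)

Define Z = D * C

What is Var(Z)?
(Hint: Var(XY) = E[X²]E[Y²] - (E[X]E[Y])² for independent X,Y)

Var(XY) = E[X²]E[Y²] - (E[X]E[Y])²
E[D] = 0.42857143, Var(D) = 0.030612245
E[C] = 2.5, Var(C) = 6.25
E[D²] = 0.030612245 + 0.42857143² = 0.21428571
E[C²] = 6.25 + 2.5² = 12.5
Var(Z) = 0.21428571*12.5 - (0.42857143*2.5)²
= 2.6785714 - 1.1479592 = 1.5306122

1.5306122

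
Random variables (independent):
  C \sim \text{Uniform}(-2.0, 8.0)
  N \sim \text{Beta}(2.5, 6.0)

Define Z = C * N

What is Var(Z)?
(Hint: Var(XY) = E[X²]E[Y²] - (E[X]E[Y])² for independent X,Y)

Var(XY) = E[X²]E[Y²] - (E[X]E[Y])²
E[C] = 3, Var(C) = 8.3333333
E[N] = 0.29411765, Var(N) = 0.021853943
E[C²] = 8.3333333 + 3² = 17.333333
E[N²] = 0.021853943 + 0.29411765² = 0.10835913
Var(Z) = 17.333333*0.10835913 - (3*0.29411765)²
= 1.878225 - 0.77854671 = 1.0996783

1.0996783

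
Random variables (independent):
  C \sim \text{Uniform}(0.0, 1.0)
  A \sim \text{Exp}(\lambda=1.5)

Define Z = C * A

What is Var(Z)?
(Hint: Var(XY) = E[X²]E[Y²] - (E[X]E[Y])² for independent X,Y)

Var(XY) = E[X²]E[Y²] - (E[X]E[Y])²
E[C] = 0.5, Var(C) = 0.083333333
E[A] = 0.66666667, Var(A) = 0.44444444
E[C²] = 0.083333333 + 0.5² = 0.33333333
E[A²] = 0.44444444 + 0.66666667² = 0.88888889
Var(Z) = 0.33333333*0.88888889 - (0.5*0.66666667)²
= 0.2962963 - 0.11111111 = 0.18518519

0.18518519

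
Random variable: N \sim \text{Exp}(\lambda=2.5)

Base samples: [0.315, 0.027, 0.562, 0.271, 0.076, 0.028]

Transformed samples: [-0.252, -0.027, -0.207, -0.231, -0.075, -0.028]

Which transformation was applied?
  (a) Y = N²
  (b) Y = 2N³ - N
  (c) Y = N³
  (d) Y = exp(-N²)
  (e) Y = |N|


Checking option (b) Y = 2N³ - N:
  N = 0.315 -> Y = -0.252 ✓
  N = 0.027 -> Y = -0.027 ✓
  N = 0.562 -> Y = -0.207 ✓
All samples match this transformation.

(b) 2N³ - N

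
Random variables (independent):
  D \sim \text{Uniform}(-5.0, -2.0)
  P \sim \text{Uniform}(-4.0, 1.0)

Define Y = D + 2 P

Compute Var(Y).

For independent RVs: Var(aX + bY) = a²Var(X) + b²Var(Y)
Var(D) = 0.75
Var(P) = 2.0833333
Var(Y) = 1²*0.75 + 2²*2.0833333
= 1*0.75 + 4*2.0833333 = 9.0833333

9.0833333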